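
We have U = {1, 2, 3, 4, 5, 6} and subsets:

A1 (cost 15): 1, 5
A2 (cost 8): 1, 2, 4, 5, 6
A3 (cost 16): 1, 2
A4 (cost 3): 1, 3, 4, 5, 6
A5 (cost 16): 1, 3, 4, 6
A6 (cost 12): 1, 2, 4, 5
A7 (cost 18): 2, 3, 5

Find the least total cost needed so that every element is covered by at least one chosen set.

11

A2, A4 cover every element at cost 8 + 3 = 11.
Any cover uses at least 2 sets; among all covering selections none totals below 11.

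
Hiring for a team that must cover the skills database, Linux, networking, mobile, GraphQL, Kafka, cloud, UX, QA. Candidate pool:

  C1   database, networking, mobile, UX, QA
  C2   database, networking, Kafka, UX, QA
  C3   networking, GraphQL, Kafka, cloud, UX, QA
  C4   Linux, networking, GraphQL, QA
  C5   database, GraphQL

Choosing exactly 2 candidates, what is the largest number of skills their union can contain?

8

Choosing C1, C3 covers {database, networking, mobile, GraphQL, Kafka, cloud, UX, QA} — 8 skills.
No choice of 2 candidates does better; here Linux is left uncovered.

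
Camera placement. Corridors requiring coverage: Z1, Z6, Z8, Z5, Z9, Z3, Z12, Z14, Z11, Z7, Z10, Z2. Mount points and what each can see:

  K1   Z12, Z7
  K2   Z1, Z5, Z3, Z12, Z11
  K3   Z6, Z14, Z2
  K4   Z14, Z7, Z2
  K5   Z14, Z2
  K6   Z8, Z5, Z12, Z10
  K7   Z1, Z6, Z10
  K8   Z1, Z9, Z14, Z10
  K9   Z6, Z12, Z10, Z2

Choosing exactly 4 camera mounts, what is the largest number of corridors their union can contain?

Choosing K1, K2, K3, K6 covers {Z1, Z6, Z8, Z5, Z3, Z12, Z14, Z11, Z7, Z10, Z2} — 11 corridors.
No choice of 4 camera mounts does better; here Z9 is left uncovered.

11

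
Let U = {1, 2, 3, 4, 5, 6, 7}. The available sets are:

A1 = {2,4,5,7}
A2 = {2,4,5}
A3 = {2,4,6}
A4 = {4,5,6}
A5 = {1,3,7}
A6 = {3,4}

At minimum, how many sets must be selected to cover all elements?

3

A1, A3, A5 together cover {1, 2, 3, 4, 5, 6, 7} — every element.
No 2 of the 6 sets cover everything (all 15 pairs fall short), so 3 is minimum.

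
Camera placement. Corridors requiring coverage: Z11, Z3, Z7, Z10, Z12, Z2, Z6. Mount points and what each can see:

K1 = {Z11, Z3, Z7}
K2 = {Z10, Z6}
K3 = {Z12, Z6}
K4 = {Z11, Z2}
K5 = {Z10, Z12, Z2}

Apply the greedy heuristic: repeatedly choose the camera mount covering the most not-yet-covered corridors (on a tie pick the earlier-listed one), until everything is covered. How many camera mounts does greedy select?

Pick 1: K1 covers 3 new corridors (Z11, Z3, Z7).
Pick 2: K5 covers 3 new corridors (Z10, Z12, Z2).
Pick 3: K2 covers 1 new corridors (Z6).
Greedy uses 3 camera mounts.

3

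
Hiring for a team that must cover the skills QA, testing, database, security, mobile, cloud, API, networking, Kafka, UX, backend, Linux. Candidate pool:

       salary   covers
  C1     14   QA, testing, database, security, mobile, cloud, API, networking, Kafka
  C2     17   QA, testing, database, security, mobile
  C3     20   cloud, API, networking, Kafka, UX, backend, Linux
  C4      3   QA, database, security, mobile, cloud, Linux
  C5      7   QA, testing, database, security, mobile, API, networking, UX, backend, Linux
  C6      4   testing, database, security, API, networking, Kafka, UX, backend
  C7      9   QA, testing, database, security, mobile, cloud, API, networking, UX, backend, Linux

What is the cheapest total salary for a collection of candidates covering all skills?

C4, C6 cover every skill at salary 3 + 4 = 7.
Any cover uses at least 2 candidates; among all covering selections none totals below 7.

7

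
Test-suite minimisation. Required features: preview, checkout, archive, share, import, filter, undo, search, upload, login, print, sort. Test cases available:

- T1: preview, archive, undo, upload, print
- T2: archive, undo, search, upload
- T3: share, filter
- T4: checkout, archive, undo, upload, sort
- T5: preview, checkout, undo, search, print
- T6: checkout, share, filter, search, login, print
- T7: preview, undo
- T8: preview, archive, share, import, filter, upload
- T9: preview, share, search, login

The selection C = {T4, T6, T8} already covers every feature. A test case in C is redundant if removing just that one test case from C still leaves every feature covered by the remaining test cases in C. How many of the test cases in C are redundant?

0

Drop T4: undo, sort uncovered — not redundant.
Drop T6: search, login, print uncovered — not redundant.
Drop T8: preview, import uncovered — not redundant.
None of the test cases in C is redundant.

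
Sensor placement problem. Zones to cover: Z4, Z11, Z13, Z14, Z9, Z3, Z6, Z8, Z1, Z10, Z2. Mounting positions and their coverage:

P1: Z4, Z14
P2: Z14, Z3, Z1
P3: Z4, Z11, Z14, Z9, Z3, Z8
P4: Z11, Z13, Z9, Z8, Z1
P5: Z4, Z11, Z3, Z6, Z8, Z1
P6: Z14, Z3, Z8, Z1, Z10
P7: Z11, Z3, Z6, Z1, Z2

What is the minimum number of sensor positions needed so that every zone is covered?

P1, P4, P6, P7 together cover {Z4, Z11, Z13, Z14, Z9, Z3, Z6, Z8, Z1, Z10, Z2} — every zone.
No 3 of the 7 sensor positions cover everything (all 35 triples fall short), so 4 is minimum.

4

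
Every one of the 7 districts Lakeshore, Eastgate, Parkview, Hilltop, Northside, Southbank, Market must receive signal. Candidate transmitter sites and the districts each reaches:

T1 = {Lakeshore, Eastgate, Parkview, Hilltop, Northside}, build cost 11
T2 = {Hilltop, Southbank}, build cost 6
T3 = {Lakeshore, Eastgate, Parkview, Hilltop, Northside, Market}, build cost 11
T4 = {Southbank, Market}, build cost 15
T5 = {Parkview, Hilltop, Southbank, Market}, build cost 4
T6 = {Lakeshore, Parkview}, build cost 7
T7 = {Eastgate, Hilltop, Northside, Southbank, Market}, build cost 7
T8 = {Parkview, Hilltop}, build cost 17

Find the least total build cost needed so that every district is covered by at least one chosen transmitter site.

T6, T7 cover every district at build cost 7 + 7 = 14.
Any cover uses at least 2 transmitter sites; among all covering selections none totals below 14.
Greedy by coverage-per-build cost would pick T5, T7, T6 for 18 — worse than the optimum 14.

14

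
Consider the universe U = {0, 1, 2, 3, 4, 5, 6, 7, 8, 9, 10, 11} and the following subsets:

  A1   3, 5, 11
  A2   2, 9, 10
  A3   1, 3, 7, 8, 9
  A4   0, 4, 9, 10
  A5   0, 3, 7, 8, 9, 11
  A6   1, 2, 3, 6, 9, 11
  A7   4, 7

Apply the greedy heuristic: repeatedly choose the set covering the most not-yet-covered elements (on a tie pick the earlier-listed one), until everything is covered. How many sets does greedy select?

Pick 1: A5 covers 6 new elements (0, 3, 7, 8, 9, 11).
Pick 2: A6 covers 3 new elements (1, 2, 6).
Pick 3: A4 covers 2 new elements (4, 10).
Pick 4: A1 covers 1 new elements (5).
Greedy uses 4 sets.

4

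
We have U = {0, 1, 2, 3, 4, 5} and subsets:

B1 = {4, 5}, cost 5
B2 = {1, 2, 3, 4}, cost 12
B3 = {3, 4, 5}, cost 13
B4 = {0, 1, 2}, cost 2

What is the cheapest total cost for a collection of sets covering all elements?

B3, B4 cover every element at cost 13 + 2 = 15.
Any cover uses at least 2 sets; among all covering selections none totals below 15.
Greedy by coverage-per-cost would pick B4, B1, B2 for 19 — worse than the optimum 15.

15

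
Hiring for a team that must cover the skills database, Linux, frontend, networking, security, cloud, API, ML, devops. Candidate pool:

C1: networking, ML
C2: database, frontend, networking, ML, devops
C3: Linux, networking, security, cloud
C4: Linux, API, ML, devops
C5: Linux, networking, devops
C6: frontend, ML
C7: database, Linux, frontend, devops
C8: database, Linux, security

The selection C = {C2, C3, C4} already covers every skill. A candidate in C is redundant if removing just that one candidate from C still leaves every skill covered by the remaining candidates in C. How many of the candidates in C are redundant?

0

Drop C2: database, frontend uncovered — not redundant.
Drop C3: security, cloud uncovered — not redundant.
Drop C4: API uncovered — not redundant.
None of the candidates in C is redundant.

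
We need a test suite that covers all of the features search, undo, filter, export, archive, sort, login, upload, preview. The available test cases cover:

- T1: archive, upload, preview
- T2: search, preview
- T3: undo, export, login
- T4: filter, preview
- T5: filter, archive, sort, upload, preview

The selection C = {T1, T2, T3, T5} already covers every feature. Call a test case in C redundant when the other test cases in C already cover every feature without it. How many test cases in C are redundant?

Drop T1: the rest still cover every feature — redundant.
Drop T2: search uncovered — not redundant.
Drop T3: undo, export, login uncovered — not redundant.
Drop T5: filter, sort uncovered — not redundant.
1 redundant: T1.

1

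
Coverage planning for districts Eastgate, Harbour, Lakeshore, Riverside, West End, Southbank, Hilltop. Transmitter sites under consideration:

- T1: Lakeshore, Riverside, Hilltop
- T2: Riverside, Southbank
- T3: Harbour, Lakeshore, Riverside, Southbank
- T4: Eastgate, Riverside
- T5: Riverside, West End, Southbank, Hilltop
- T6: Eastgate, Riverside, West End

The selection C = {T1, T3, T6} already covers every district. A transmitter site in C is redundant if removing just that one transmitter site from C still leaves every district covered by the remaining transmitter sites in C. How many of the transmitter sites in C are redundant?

Drop T1: Hilltop uncovered — not redundant.
Drop T3: Harbour, Southbank uncovered — not redundant.
Drop T6: Eastgate, West End uncovered — not redundant.
None of the transmitter sites in C is redundant.

0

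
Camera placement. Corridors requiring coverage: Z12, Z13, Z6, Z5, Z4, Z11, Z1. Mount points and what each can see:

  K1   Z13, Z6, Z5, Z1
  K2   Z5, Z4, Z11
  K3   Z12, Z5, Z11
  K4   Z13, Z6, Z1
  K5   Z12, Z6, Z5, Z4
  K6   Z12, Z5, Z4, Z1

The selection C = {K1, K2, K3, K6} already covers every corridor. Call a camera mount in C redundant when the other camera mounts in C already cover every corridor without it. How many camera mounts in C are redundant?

Drop K1: Z13, Z6 uncovered — not redundant.
Drop K2: the rest still cover every corridor — redundant.
Drop K3: the rest still cover every corridor — redundant.
Drop K6: the rest still cover every corridor — redundant.
3 redundant: K2, K3, K6.

3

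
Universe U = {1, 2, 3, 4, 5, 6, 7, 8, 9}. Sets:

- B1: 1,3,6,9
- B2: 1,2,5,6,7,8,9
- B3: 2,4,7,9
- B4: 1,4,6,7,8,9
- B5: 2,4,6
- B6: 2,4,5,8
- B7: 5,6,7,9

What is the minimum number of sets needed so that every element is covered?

3

B1, B2, B3 together cover {1, 2, 3, 4, 5, 6, 7, 8, 9} — every element.
No 2 of the 7 sets cover everything (all 21 pairs fall short), so 3 is minimum.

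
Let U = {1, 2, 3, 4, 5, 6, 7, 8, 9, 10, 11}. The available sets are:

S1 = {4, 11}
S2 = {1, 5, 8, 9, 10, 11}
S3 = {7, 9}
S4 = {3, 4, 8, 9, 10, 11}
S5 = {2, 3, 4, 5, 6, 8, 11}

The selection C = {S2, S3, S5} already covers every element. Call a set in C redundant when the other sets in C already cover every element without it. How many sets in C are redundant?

0

Drop S2: 1, 10 uncovered — not redundant.
Drop S3: 7 uncovered — not redundant.
Drop S5: 2, 3, 4, 6 uncovered — not redundant.
None of the sets in C is redundant.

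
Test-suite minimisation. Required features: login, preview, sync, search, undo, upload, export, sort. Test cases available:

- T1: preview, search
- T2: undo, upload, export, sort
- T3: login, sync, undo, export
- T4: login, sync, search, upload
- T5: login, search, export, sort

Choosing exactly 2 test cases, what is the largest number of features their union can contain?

Choosing T2, T4 covers {login, sync, search, undo, upload, export, sort} — 7 features.
No choice of 2 test cases does better; here preview is left uncovered.

7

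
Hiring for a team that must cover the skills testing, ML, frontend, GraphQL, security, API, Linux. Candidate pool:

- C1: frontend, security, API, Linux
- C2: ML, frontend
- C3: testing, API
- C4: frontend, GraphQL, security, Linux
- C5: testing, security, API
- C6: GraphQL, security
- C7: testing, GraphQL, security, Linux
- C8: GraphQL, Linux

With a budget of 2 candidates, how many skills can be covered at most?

6

Choosing C1, C7 covers {testing, frontend, GraphQL, security, API, Linux} — 6 skills.
No choice of 2 candidates does better; here ML is left uncovered.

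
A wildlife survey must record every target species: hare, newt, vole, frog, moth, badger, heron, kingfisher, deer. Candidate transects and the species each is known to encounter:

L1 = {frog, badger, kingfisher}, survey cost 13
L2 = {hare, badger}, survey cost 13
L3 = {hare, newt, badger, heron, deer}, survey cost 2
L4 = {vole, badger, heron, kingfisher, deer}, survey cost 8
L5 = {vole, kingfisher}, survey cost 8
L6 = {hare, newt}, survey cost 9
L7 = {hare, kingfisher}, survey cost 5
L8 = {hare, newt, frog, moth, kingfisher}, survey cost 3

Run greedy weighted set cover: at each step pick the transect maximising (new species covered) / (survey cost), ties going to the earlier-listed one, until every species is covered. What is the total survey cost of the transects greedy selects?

Pick 1: L3 adds 5 new (hare, newt, badger, heron, deer) at survey cost 2 (ratio 5/2).
Pick 2: L8 adds 3 new (frog, moth, kingfisher) at survey cost 3 (ratio 3/3).
Pick 3: L4 adds 1 new (vole) at survey cost 8 (ratio 1/8).
Greedy total survey cost: 2 + 3 + 8 = 13. (The true optimum is 11, so greedy overshoots here.)

13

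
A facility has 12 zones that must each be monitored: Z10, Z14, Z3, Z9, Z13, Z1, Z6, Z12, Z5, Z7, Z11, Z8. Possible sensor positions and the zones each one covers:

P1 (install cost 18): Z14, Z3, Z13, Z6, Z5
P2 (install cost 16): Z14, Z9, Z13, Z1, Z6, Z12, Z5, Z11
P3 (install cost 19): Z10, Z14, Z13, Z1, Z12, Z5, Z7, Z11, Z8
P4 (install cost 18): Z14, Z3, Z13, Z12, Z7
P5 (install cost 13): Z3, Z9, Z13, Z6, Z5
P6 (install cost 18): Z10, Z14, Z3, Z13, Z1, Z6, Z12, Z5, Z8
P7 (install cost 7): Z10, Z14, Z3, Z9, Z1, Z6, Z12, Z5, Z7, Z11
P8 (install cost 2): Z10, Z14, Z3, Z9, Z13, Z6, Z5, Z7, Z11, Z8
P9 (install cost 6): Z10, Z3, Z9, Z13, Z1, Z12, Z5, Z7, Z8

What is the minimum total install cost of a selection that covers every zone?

8

P8, P9 cover every zone at install cost 2 + 6 = 8.
Any cover uses at least 2 sensor positions; among all covering selections none totals below 8.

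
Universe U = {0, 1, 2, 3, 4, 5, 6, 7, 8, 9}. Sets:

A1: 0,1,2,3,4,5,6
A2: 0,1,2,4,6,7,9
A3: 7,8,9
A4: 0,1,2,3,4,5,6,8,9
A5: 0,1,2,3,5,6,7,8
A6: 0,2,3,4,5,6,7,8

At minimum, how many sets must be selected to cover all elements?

2

A1, A3 together cover {0, 1, 2, 3, 4, 5, 6, 7, 8, 9} — every element.
No single set contains all 10 elements, so 2 is optimal.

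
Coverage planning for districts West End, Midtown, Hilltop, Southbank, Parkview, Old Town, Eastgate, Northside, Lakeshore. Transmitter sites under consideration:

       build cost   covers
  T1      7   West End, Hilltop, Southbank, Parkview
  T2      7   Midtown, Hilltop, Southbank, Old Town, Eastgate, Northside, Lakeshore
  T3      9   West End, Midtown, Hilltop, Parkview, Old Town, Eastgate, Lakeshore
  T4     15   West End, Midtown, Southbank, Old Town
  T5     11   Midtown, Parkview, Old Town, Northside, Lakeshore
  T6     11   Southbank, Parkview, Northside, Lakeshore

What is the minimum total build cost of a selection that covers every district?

14

T1, T2 cover every district at build cost 7 + 7 = 14.
Any cover uses at least 2 transmitter sites; among all covering selections none totals below 14.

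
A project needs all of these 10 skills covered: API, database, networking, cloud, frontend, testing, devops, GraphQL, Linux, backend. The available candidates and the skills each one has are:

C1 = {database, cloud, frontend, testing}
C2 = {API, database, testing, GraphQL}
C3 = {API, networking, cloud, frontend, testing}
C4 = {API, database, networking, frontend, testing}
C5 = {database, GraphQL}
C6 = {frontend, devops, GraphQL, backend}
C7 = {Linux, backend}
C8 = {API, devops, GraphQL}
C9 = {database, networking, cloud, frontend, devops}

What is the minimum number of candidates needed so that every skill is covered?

3

C2, C7, C9 together cover {API, database, networking, cloud, frontend, testing, devops, GraphQL, Linux, backend} — every skill.
No 2 of the 9 candidates cover everything (all 36 pairs fall short), so 3 is minimum.
Greedy (largest uncovered first) would take C3, C6, C1, C7 — 4 candidates — but 3 suffice.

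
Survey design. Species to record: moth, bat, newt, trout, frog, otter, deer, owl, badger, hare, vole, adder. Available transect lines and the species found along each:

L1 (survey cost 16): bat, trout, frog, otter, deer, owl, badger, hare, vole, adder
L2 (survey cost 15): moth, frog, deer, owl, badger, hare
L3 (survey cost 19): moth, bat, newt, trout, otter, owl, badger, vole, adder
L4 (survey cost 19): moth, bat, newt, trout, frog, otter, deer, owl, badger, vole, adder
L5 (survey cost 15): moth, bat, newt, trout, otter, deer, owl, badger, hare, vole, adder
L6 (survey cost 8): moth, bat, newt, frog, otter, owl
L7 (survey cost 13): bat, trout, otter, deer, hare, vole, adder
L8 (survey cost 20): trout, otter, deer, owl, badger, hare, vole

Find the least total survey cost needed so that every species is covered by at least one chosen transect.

23

L5, L6 cover every species at survey cost 15 + 8 = 23.
Any cover uses at least 2 transects; among all covering selections none totals below 23.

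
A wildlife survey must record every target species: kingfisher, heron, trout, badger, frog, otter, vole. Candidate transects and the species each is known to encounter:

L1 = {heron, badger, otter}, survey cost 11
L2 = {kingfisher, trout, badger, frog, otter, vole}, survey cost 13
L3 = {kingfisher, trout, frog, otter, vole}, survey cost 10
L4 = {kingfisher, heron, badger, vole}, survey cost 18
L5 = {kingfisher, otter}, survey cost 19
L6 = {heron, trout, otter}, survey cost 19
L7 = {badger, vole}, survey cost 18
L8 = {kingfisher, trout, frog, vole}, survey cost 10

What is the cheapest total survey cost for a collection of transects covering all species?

L1, L3 cover every species at survey cost 11 + 10 = 21.
Any cover uses at least 2 transects; among all covering selections none totals below 21.

21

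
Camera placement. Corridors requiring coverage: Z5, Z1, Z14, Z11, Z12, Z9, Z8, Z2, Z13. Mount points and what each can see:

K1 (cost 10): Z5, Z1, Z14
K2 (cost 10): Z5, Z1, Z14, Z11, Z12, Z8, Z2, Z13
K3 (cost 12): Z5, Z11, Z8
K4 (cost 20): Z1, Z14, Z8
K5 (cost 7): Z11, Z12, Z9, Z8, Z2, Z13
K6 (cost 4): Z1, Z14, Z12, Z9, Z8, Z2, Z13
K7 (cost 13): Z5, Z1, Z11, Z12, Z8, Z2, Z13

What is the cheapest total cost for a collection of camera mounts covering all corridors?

14

K2, K6 cover every corridor at cost 10 + 4 = 14.
Any cover uses at least 2 camera mounts; among all covering selections none totals below 14.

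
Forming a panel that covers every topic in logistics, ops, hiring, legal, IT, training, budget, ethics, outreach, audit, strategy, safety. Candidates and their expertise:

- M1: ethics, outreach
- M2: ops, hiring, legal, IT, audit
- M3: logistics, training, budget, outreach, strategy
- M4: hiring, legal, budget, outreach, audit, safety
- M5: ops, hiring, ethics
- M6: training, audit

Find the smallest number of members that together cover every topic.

M1, M2, M3, M4 together cover {logistics, ops, hiring, legal, IT, training, budget, ethics, outreach, audit, strategy, safety} — every topic.
No 3 of the 6 members cover everything (all 20 triples fall short), so 4 is minimum.

4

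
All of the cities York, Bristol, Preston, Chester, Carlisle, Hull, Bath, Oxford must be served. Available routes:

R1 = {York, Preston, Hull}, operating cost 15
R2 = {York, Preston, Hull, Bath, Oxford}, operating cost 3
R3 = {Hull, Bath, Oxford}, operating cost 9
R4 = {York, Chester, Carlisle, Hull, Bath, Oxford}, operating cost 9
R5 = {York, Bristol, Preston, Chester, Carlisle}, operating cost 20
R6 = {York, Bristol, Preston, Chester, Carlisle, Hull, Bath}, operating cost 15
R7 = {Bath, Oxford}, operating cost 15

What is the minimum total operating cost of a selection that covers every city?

18

R2, R6 cover every city at operating cost 3 + 15 = 18.
Any cover uses at least 2 routes; among all covering selections none totals below 18.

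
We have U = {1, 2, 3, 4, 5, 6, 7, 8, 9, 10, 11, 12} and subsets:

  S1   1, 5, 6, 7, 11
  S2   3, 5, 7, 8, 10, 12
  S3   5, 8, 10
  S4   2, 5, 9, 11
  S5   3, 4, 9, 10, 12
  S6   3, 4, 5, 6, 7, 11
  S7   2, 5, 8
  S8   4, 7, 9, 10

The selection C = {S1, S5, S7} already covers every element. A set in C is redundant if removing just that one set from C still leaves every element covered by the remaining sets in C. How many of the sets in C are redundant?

Drop S1: 1, 6, 7, 11 uncovered — not redundant.
Drop S5: 3, 4, 9, 10, … uncovered — not redundant.
Drop S7: 2, 8 uncovered — not redundant.
None of the sets in C is redundant.

0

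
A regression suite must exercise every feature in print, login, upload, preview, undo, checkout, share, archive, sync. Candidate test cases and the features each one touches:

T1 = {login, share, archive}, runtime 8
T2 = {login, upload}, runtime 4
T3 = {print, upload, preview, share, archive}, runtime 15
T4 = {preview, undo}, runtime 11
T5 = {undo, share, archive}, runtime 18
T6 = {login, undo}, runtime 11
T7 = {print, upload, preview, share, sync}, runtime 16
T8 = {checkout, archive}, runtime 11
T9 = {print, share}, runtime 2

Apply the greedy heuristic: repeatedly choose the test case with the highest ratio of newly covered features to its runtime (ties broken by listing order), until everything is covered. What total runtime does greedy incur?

Pick 1: T9 adds 2 new (print, share) at runtime 2 (ratio 2/2).
Pick 2: T2 adds 2 new (login, upload) at runtime 4 (ratio 2/4).
Pick 3: T4 adds 2 new (preview, undo) at runtime 11 (ratio 2/11).
Pick 4: T8 adds 2 new (checkout, archive) at runtime 11 (ratio 2/11).
Pick 5: T7 adds 1 new (sync) at runtime 16 (ratio 1/16).
Greedy total runtime: 2 + 4 + 11 + 11 + 16 = 44. (The true optimum is 38, so greedy overshoots here.)

44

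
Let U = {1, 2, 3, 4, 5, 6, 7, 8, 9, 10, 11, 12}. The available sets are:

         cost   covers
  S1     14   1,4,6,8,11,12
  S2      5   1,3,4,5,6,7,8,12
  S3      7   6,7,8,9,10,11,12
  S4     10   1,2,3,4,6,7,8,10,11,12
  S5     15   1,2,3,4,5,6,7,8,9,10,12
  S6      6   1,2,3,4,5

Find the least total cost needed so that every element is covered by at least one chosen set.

13

S3, S6 cover every element at cost 7 + 6 = 13.
Any cover uses at least 2 sets; among all covering selections none totals below 13.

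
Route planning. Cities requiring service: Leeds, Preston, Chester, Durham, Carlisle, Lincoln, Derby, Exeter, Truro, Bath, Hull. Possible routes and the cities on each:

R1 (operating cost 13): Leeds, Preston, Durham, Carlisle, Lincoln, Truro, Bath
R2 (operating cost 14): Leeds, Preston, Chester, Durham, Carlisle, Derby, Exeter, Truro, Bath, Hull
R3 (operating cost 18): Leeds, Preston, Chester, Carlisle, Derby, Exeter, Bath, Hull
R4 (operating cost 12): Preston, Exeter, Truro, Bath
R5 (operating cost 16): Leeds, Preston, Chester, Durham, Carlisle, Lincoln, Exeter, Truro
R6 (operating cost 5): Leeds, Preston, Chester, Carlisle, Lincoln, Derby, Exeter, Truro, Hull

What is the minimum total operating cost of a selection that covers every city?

18

R1, R6 cover every city at operating cost 13 + 5 = 18.
Any cover uses at least 2 routes; among all covering selections none totals below 18.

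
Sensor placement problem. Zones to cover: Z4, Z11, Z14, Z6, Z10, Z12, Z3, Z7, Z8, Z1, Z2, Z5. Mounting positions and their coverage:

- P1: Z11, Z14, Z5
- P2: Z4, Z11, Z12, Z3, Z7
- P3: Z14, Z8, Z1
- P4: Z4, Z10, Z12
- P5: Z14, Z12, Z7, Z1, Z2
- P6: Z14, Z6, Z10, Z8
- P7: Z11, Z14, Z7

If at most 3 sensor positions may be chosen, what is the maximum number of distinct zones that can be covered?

11

Choosing P2, P5, P6 covers {Z4, Z11, Z14, Z6, Z10, Z12, Z3, Z7, Z8, Z1, Z2} — 11 zones.
No choice of 3 sensor positions does better; here Z5 is left uncovered.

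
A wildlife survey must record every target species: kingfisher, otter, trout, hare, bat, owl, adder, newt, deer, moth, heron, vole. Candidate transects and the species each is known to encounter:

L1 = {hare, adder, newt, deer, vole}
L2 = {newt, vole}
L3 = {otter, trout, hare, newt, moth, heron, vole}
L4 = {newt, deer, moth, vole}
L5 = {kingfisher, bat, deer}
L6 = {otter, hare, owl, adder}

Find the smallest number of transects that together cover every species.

L3, L5, L6 together cover {kingfisher, otter, trout, hare, bat, owl, adder, newt, deer, moth, heron, vole} — every species.
No 2 of the 6 transects cover everything (all 15 pairs fall short), so 3 is minimum.

3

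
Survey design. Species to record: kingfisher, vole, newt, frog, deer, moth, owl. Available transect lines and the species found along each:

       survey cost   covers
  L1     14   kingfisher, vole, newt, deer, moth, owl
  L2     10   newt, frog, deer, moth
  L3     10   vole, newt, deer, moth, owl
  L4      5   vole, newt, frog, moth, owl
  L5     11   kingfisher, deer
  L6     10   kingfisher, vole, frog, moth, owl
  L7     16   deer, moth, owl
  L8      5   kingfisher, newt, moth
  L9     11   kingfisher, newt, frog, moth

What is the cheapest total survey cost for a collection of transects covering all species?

L4, L5 cover every species at survey cost 5 + 11 = 16.
Any cover uses at least 2 transects; among all covering selections none totals below 16.
Greedy by coverage-per-survey cost would pick L4, L8, L2 for 20 — worse than the optimum 16.

16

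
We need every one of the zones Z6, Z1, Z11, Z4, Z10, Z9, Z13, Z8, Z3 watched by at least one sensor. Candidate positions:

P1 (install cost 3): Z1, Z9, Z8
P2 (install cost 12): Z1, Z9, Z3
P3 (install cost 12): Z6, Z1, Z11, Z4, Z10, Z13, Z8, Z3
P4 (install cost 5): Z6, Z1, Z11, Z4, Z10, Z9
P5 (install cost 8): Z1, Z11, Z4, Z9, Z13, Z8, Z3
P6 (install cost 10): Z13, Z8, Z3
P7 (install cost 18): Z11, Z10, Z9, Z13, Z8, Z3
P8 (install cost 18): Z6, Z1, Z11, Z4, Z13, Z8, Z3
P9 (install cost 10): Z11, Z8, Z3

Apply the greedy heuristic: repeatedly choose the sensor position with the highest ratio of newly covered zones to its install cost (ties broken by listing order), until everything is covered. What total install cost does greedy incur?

13

Pick 1: P4 adds 6 new (Z6, Z1, Z11, Z4, Z10, Z9) at install cost 5 (ratio 6/5).
Pick 2: P5 adds 3 new (Z13, Z8, Z3) at install cost 8 (ratio 3/8).
Greedy total install cost: 5 + 8 = 13.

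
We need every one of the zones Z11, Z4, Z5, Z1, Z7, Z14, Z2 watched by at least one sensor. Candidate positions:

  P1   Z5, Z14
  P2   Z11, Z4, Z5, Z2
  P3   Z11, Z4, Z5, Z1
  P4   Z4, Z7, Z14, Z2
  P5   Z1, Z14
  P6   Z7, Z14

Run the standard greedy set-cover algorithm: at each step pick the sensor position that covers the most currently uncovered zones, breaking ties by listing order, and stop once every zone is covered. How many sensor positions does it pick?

3

Pick 1: P2 covers 4 new zones (Z11, Z4, Z5, Z2).
Pick 2: P4 covers 2 new zones (Z7, Z14).
Pick 3: P3 covers 1 new zones (Z1).
Greedy uses 3 sensor positions. (The true minimum is 2.)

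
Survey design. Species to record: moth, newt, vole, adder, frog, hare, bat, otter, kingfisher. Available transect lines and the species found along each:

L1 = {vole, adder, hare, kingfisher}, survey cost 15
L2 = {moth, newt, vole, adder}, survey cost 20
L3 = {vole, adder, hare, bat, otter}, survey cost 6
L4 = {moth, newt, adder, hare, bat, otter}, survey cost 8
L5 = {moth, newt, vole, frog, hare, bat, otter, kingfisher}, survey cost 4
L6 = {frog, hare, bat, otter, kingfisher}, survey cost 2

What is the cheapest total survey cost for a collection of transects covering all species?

10

L3, L5 cover every species at survey cost 6 + 4 = 10.
Any cover uses at least 2 transects; among all covering selections none totals below 10.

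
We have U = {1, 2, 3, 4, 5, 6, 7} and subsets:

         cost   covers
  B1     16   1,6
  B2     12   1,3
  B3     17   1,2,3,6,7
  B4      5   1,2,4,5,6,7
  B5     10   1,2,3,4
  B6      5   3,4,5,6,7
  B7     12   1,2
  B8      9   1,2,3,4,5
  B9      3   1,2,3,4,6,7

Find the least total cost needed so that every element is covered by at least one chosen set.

8

B4, B9 cover every element at cost 5 + 3 = 8.
Any cover uses at least 2 sets; among all covering selections none totals below 8.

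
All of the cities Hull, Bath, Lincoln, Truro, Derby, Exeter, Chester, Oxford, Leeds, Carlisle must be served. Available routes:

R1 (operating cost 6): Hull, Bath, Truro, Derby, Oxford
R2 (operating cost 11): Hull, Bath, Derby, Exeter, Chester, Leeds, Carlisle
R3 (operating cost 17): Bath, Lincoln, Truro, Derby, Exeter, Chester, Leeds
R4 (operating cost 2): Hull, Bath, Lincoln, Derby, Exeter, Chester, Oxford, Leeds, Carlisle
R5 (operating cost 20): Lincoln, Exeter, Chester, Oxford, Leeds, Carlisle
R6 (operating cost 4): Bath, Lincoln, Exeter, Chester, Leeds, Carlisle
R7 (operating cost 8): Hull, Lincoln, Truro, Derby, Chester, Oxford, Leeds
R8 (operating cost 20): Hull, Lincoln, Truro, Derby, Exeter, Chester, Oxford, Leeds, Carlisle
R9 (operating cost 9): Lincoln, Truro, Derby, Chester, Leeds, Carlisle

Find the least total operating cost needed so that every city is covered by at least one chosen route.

R1, R4 cover every city at operating cost 6 + 2 = 8.
Any cover uses at least 2 routes; among all covering selections none totals below 8.

8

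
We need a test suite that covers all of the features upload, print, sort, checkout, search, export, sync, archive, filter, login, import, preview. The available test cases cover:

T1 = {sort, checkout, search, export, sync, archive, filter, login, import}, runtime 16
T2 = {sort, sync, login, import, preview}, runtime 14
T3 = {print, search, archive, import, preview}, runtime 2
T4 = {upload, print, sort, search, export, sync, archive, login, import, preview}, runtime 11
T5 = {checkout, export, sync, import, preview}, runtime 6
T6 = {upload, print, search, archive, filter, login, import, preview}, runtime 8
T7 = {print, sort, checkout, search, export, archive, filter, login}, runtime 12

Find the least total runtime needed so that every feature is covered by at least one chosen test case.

T4, T7 cover every feature at runtime 11 + 12 = 23.
Any cover uses at least 2 test cases; among all covering selections none totals below 23.
Greedy by coverage-per-runtime would pick T3, T5, T6, T4 for 27 — worse than the optimum 23.

23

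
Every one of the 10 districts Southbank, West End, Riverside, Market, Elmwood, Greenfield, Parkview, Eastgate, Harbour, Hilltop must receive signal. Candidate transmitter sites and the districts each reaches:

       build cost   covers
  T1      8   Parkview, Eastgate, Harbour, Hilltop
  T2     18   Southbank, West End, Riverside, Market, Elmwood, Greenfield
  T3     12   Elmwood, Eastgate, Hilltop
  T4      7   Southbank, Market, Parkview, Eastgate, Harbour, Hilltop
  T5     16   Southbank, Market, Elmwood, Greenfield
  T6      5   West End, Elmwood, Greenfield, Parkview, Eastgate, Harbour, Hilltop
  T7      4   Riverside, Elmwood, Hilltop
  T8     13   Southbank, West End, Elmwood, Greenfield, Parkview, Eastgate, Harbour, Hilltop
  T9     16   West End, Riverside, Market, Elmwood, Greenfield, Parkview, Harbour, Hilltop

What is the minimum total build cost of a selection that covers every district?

16

T4, T6, T7 cover every district at build cost 7 + 5 + 4 = 16.
Any cover uses at least 2 transmitter sites; among all covering selections none totals below 16.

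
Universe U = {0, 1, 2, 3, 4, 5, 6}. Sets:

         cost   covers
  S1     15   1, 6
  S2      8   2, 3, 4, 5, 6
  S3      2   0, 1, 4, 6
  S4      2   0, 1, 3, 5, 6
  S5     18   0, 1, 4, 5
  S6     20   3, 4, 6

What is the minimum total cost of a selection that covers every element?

10

S2, S3 cover every element at cost 8 + 2 = 10.
Any cover uses at least 2 sets; among all covering selections none totals below 10.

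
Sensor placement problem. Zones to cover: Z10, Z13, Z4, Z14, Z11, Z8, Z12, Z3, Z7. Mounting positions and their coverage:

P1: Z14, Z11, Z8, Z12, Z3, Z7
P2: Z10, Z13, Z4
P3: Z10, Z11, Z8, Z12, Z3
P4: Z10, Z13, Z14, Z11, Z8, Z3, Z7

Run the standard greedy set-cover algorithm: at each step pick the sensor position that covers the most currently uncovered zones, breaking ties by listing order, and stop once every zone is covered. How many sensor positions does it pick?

3

Pick 1: P4 covers 7 new zones (Z10, Z13, Z14, Z11, Z8, Z3, Z7).
Pick 2: P1 covers 1 new zones (Z12).
Pick 3: P2 covers 1 new zones (Z4).
Greedy uses 3 sensor positions. (The true minimum is 2.)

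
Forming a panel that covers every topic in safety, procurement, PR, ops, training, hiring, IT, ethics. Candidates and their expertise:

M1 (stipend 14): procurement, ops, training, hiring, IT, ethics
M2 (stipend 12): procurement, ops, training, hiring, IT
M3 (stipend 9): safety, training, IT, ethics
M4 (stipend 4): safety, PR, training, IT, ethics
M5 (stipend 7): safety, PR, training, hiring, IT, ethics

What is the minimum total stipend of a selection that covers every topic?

M2, M4 cover every topic at stipend 12 + 4 = 16.
Any cover uses at least 2 members; among all covering selections none totals below 16.

16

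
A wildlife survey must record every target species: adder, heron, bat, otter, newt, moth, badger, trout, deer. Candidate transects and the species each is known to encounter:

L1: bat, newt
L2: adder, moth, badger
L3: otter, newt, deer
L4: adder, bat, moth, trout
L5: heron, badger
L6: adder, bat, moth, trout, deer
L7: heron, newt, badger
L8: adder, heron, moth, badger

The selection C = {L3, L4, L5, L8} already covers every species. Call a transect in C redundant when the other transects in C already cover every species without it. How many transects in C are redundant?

2

Drop L3: otter, newt, deer uncovered — not redundant.
Drop L4: bat, trout uncovered — not redundant.
Drop L5: the rest still cover every species — redundant.
Drop L8: the rest still cover every species — redundant.
2 redundant: L5, L8.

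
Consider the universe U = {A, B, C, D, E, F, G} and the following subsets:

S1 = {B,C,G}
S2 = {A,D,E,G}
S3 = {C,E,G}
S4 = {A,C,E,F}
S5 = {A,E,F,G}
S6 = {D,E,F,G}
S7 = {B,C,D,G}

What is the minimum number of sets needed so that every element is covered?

S4, S7 together cover {A, B, C, D, E, F, G} — every element.
No single set contains all 7 elements, so 2 is optimal.
Greedy (largest uncovered first) would take S2, S1, S4 — 3 sets — but 2 suffice.

2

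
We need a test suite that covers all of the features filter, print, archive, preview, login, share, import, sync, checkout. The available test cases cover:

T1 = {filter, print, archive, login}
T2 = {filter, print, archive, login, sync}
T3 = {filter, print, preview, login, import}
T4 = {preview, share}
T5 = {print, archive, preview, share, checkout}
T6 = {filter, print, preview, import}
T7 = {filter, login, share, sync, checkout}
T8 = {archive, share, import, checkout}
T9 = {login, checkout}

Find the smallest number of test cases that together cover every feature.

T1, T3, T7 together cover {filter, print, archive, preview, login, share, import, sync, checkout} — every feature.
No 2 of the 9 test cases cover everything (all 36 pairs fall short), so 3 is minimum.

3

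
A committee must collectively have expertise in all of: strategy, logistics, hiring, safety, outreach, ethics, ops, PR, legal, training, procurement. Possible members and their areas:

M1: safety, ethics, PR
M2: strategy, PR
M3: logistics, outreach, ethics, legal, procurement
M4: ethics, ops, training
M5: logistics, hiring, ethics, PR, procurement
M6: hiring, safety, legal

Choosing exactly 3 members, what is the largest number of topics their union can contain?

9

Choosing M1, M3, M4 covers {logistics, safety, outreach, ethics, ops, PR, legal, training, procurement} — 9 topics.
No choice of 3 members does better; here strategy, hiring are left uncovered.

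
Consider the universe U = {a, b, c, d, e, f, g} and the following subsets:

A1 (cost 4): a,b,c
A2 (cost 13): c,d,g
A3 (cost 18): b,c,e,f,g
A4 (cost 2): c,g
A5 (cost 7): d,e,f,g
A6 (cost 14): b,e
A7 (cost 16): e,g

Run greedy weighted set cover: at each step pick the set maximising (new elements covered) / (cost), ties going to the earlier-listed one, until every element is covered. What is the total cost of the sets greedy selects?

13

Pick 1: A4 adds 2 new (c, g) at cost 2 (ratio 2/2).
Pick 2: A1 adds 2 new (a, b) at cost 4 (ratio 2/4).
Pick 3: A5 adds 3 new (d, e, f) at cost 7 (ratio 3/7).
Greedy total cost: 2 + 4 + 7 = 13. (The true optimum is 11, so greedy overshoots here.)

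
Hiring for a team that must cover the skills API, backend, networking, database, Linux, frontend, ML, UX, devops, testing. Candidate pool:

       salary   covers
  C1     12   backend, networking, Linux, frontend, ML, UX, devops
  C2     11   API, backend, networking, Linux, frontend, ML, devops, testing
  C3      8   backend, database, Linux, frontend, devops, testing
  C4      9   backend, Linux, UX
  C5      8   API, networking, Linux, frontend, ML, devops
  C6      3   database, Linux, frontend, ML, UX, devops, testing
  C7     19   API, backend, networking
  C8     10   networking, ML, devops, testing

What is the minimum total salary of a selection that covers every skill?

C2, C6 cover every skill at salary 11 + 3 = 14.
Any cover uses at least 2 candidates; among all covering selections none totals below 14.

14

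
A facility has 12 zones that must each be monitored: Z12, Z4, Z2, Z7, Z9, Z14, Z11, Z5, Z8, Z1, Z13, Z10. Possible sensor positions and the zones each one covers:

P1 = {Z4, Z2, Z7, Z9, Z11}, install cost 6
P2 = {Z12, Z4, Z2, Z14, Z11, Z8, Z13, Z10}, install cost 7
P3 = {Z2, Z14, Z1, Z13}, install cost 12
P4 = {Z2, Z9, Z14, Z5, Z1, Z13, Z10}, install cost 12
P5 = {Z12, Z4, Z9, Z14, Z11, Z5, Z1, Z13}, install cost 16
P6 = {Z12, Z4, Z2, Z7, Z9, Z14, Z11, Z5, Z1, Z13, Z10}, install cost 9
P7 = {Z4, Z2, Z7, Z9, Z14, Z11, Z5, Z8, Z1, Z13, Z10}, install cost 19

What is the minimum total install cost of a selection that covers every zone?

16

P2, P6 cover every zone at install cost 7 + 9 = 16.
Any cover uses at least 2 sensor positions; among all covering selections none totals below 16.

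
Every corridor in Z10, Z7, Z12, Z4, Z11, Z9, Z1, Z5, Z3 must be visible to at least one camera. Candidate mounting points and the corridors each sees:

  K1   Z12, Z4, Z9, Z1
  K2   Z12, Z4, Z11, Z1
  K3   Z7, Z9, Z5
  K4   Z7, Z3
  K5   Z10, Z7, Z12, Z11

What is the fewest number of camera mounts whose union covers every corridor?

K1, K3, K4, K5 together cover {Z10, Z7, Z12, Z4, Z11, Z9, Z1, Z5, Z3} — every corridor.
No 3 of the 5 camera mounts cover everything (all 10 triples fall short), so 4 is minimum.

4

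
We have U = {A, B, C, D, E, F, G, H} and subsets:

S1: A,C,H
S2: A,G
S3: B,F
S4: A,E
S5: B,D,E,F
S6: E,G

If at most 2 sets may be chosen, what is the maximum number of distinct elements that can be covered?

Choosing S1, S5 covers {A, B, C, D, E, F, H} — 7 elements.
No choice of 2 sets does better; here G is left uncovered.

7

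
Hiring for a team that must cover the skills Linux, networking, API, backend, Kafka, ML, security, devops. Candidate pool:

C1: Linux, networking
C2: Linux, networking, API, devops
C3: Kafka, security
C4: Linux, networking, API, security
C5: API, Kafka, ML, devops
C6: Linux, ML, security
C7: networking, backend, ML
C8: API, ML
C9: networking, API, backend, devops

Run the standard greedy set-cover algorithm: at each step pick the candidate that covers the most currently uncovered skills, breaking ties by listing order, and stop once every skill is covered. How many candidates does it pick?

3

Pick 1: C2 covers 4 new skills (Linux, networking, API, devops).
Pick 2: C3 covers 2 new skills (Kafka, security).
Pick 3: C7 covers 2 new skills (backend, ML).
Greedy uses 3 candidates.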